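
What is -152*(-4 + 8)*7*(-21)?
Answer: 89376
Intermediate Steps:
-152*(-4 + 8)*7*(-21) = -608*7*(-21) = -152*28*(-21) = -4256*(-21) = 89376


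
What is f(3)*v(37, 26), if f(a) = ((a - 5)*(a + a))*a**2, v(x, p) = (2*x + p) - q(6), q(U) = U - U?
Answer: -10800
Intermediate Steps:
q(U) = 0
v(x, p) = p + 2*x (v(x, p) = (2*x + p) - 1*0 = (p + 2*x) + 0 = p + 2*x)
f(a) = 2*a**3*(-5 + a) (f(a) = ((-5 + a)*(2*a))*a**2 = (2*a*(-5 + a))*a**2 = 2*a**3*(-5 + a))
f(3)*v(37, 26) = (2*3**3*(-5 + 3))*(26 + 2*37) = (2*27*(-2))*(26 + 74) = -108*100 = -10800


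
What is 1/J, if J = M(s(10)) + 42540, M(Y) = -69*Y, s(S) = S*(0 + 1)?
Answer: 1/41850 ≈ 2.3895e-5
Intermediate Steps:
s(S) = S (s(S) = S*1 = S)
J = 41850 (J = -69*10 + 42540 = -690 + 42540 = 41850)
1/J = 1/41850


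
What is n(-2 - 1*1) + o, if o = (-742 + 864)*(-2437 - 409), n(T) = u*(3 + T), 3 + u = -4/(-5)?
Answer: -347212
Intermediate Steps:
u = -11/5 (u = -3 - 4/(-5) = -3 - 4*(-1/5) = -3 + 4/5 = -11/5 ≈ -2.2000)
n(T) = -33/5 - 11*T/5 (n(T) = -11*(3 + T)/5 = -33/5 - 11*T/5)
o = -347212 (o = 122*(-2846) = -347212)
n(-2 - 1*1) + o = (-33/5 - 11*(-2 - 1*1)/5) - 347212 = (-33/5 - 11*(-2 - 1)/5) - 347212 = (-33/5 - 11/5*(-3)) - 347212 = (-33/5 + 33/5) - 347212 = 0 - 347212 = -347212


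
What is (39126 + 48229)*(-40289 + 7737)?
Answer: -2843579960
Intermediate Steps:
(39126 + 48229)*(-40289 + 7737) = 87355*(-32552) = -2843579960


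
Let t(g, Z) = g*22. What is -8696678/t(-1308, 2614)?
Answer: 4348339/14388 ≈ 302.22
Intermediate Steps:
t(g, Z) = 22*g
-8696678/t(-1308, 2614) = -8696678/(22*(-1308)) = -8696678/(-28776) = -8696678*(-1/28776) = 4348339/14388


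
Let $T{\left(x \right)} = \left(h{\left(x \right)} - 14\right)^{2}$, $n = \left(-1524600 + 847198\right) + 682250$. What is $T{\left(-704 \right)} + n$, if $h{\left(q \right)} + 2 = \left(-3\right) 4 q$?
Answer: $71103472$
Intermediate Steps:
$n = 4848$ ($n = -677402 + 682250 = 4848$)
$h{\left(q \right)} = -2 - 12 q$ ($h{\left(q \right)} = -2 + \left(-3\right) 4 q = -2 - 12 q$)
$T{\left(x \right)} = \left(-16 - 12 x\right)^{2}$ ($T{\left(x \right)} = \left(\left(-2 - 12 x\right) - 14\right)^{2} = \left(-16 - 12 x\right)^{2}$)
$T{\left(-704 \right)} + n = 16 \left(4 + 3 \left(-704\right)\right)^{2} + 4848 = 16 \left(4 - 2112\right)^{2} + 4848 = 16 \left(-2108\right)^{2} + 4848 = 16 \cdot 4443664 + 4848 = 71098624 + 4848 = 71103472$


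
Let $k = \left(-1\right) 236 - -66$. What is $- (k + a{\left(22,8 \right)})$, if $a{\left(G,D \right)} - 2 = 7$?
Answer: $161$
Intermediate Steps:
$a{\left(G,D \right)} = 9$ ($a{\left(G,D \right)} = 2 + 7 = 9$)
$k = -170$ ($k = -236 + 66 = -170$)
$- (k + a{\left(22,8 \right)}) = - (-170 + 9) = \left(-1\right) \left(-161\right) = 161$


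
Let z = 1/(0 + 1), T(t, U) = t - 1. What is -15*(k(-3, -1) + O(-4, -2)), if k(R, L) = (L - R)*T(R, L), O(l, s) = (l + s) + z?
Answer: 195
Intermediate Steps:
T(t, U) = -1 + t
z = 1 (z = 1/1 = 1)
O(l, s) = 1 + l + s (O(l, s) = (l + s) + 1 = 1 + l + s)
k(R, L) = (-1 + R)*(L - R) (k(R, L) = (L - R)*(-1 + R) = (-1 + R)*(L - R))
-15*(k(-3, -1) + O(-4, -2)) = -15*((-1 - 3)*(-1 - 1*(-3)) + (1 - 4 - 2)) = -15*(-4*(-1 + 3) - 5) = -15*(-4*2 - 5) = -15*(-8 - 5) = -15*(-13) = 195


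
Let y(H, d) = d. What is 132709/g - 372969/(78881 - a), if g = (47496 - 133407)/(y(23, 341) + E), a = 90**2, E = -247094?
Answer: 772595641272726/2026955497 ≈ 3.8116e+5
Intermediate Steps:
a = 8100
g = 28637/82251 (g = (47496 - 133407)/(341 - 247094) = -85911/(-246753) = -85911*(-1/246753) = 28637/82251 ≈ 0.34817)
132709/g - 372969/(78881 - a) = 132709/(28637/82251) - 372969/(78881 - 1*8100) = 132709*(82251/28637) - 372969/(78881 - 8100) = 10915447959/28637 - 372969/70781 = 772595641272726/2026955497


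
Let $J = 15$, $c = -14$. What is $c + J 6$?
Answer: $76$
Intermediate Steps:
$c + J 6 = -14 + 15 \cdot 6 = -14 + 90 = 76$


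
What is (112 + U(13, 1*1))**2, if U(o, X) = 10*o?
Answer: 58564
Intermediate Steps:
(112 + U(13, 1*1))**2 = (112 + 10*13)**2 = (112 + 130)**2 = 242**2 = 58564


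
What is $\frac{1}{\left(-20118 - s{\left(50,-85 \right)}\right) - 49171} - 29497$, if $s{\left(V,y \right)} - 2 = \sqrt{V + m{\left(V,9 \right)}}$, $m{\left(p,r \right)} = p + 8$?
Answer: $- \frac{15735805805008}{533471397} + \frac{2 \sqrt{3}}{1600414191} \approx -29497.0$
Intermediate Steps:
$m{\left(p,r \right)} = 8 + p$
$s{\left(V,y \right)} = 2 + \sqrt{8 + 2 V}$ ($s{\left(V,y \right)} = 2 + \sqrt{V + \left(8 + V\right)} = 2 + \sqrt{8 + 2 V}$)
$\frac{1}{\left(-20118 - s{\left(50,-85 \right)}\right) - 49171} - 29497 = \frac{1}{\left(-20118 - \left(2 + \sqrt{8 + 2 \cdot 50}\right)\right) - 49171} - 29497 = \frac{1}{\left(-20118 - \left(2 + \sqrt{8 + 100}\right)\right) - 49171} - 29497 = \frac{1}{\left(-20118 - \left(2 + \sqrt{108}\right)\right) - 49171} - 29497 = \frac{1}{\left(-20118 - \left(2 + 6 \sqrt{3}\right)\right) - 49171} - 29497 = \frac{1}{\left(-20120 - 6 \sqrt{3}\right) - 49171} - 29497 = \frac{1}{-69291 - 6 \sqrt{3}} - 29497 = -29497 + \frac{1}{-69291 - 6 \sqrt{3}}$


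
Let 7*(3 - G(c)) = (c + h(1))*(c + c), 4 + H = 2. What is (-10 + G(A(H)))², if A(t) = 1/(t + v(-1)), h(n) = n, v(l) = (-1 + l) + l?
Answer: 1481089/30625 ≈ 48.362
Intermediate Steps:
H = -2 (H = -4 + 2 = -2)
v(l) = -1 + 2*l
A(t) = 1/(-3 + t) (A(t) = 1/(t + (-1 + 2*(-1))) = 1/(t + (-1 - 2)) = 1/(t - 3) = 1/(-3 + t))
G(c) = 3 - 2*c*(1 + c)/7 (G(c) = 3 - (c + 1)*(c + c)/7 = 3 - (1 + c)*2*c/7 = 3 - 2*c*(1 + c)/7)
(-10 + G(A(H)))² = (-10 + (3 - 2/(7*(-3 - 2)) - 2/(7*(-3 - 2)²)))² = (-10 + (3 - 2/7/(-5) - 2*(1/(-5))²/7))² = (-10 + (3 - 2/7*(-⅕) - 2*(-⅕)²/7))² = (-10 + (3 + 2/35 - 2/7*1/25))² = (-10 + (3 + 2/35 - 2/175))² = (-10 + 533/175)² = (-1217/175)² = 1481089/30625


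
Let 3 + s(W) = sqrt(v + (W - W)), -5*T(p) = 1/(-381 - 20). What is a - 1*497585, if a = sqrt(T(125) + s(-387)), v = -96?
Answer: -497585 + sqrt(-12058070 + 16080100*I*sqrt(6))/2005 ≈ -4.9758e+5 + 2.5735*I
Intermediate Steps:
T(p) = 1/2005 (T(p) = -1/(5*(-381 - 20)) = -1/5/(-401) = -1/5*(-1/401) = 1/2005)
s(W) = -3 + 4*I*sqrt(6) (s(W) = -3 + sqrt(-96 + (W - W)) = -3 + sqrt(-96 + 0) = -3 + sqrt(-96) = -3 + 4*I*sqrt(6))
a = sqrt(-6014/2005 + 4*I*sqrt(6)) (a = sqrt(1/2005 + (-3 + 4*I*sqrt(6))) = sqrt(-6014/2005 + 4*I*sqrt(6)) ≈ 1.9036 + 2.5735*I)
a - 1*497585 = sqrt(-12058070 + 16080100*I*sqrt(6))/2005 - 1*497585 = sqrt(-12058070 + 16080100*I*sqrt(6))/2005 - 497585 = -497585 + sqrt(-12058070 + 16080100*I*sqrt(6))/2005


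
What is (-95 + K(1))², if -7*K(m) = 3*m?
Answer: 446224/49 ≈ 9106.6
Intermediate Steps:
K(m) = -3*m/7
(-95 + K(1))² = (-95 - 3/7*1)² = (-95 - 3/7)² = (-668/7)² = 446224/49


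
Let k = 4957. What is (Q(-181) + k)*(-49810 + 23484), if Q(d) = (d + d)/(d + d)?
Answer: -130524308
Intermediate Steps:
Q(d) = 1 (Q(d) = (2*d)/((2*d)) = (2*d)*(1/(2*d)) = 1)
(Q(-181) + k)*(-49810 + 23484) = (1 + 4957)*(-49810 + 23484) = 4958*(-26326) = -130524308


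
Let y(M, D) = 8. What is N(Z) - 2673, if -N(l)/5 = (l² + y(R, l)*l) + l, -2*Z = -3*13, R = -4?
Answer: -21807/4 ≈ -5451.8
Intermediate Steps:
Z = 39/2 (Z = -(-3)*13/2 = -½*(-39) = 39/2 ≈ 19.500)
N(l) = -45*l - 5*l² (N(l) = -5*((l² + 8*l) + l) = -5*(l² + 9*l) = -45*l - 5*l²)
N(Z) - 2673 = -5*39/2*(9 + 39/2) - 2673 = -5*39/2*57/2 - 2673 = -11115/4 - 2673 = -21807/4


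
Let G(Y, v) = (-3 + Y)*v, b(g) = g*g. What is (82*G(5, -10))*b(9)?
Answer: -132840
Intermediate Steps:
b(g) = g**2
G(Y, v) = v*(-3 + Y)
(82*G(5, -10))*b(9) = (82*(-10*(-3 + 5)))*9**2 = (82*(-10*2))*81 = (82*(-20))*81 = -1640*81 = -132840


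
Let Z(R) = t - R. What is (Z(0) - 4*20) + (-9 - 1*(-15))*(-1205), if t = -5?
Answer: -7315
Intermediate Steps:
Z(R) = -5 - R
(Z(0) - 4*20) + (-9 - 1*(-15))*(-1205) = ((-5 - 1*0) - 4*20) + (-9 - 1*(-15))*(-1205) = ((-5 + 0) - 80) + (-9 + 15)*(-1205) = (-5 - 80) + 6*(-1205) = -85 - 7230 = -7315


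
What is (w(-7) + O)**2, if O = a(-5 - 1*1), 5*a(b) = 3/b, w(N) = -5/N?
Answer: 1849/4900 ≈ 0.37735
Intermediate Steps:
a(b) = 3/(5*b) (a(b) = (3/b)/5 = 3/(5*b))
O = -1/10 (O = 3/(5*(-5 - 1*1)) = 3/(5*(-5 - 1)) = (3/5)/(-6) = (3/5)*(-1/6) = -1/10 ≈ -0.10000)
(w(-7) + O)**2 = (-5/(-7) - 1/10)**2 = (-5*(-1/7) - 1/10)**2 = (5/7 - 1/10)**2 = (43/70)**2 = 1849/4900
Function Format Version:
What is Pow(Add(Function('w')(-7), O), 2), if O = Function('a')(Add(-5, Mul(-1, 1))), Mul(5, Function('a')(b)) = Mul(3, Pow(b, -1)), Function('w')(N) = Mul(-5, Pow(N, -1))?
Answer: Rational(1849, 4900) ≈ 0.37735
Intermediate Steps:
Function('a')(b) = Mul(Rational(3, 5), Pow(b, -1)) (Function('a')(b) = Mul(Rational(1, 5), Mul(3, Pow(b, -1))) = Mul(Rational(3, 5), Pow(b, -1)))
O = Rational(-1, 10) (O = Mul(Rational(3, 5), Pow(Add(-5, Mul(-1, 1)), -1)) = Mul(Rational(3, 5), Pow(Add(-5, -1), -1)) = Mul(Rational(3, 5), Pow(-6, -1)) = Mul(Rational(3, 5), Rational(-1, 6)) = Rational(-1, 10) ≈ -0.10000)
Pow(Add(Function('w')(-7), O), 2) = Pow(Add(Mul(-5, Pow(-7, -1)), Rational(-1, 10)), 2) = Pow(Add(Mul(-5, Rational(-1, 7)), Rational(-1, 10)), 2) = Pow(Add(Rational(5, 7), Rational(-1, 10)), 2) = Pow(Rational(43, 70), 2) = Rational(1849, 4900)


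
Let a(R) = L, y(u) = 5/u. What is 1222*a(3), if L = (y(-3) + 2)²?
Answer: 1222/9 ≈ 135.78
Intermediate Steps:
L = ⅑ (L = (5/(-3) + 2)² = (5*(-⅓) + 2)² = (-5/3 + 2)² = (⅓)² = ⅑ ≈ 0.11111)
a(R) = ⅑
1222*a(3) = 1222*(⅑) = 1222/9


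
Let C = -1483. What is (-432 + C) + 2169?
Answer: 254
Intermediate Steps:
(-432 + C) + 2169 = (-432 - 1483) + 2169 = -1915 + 2169 = 254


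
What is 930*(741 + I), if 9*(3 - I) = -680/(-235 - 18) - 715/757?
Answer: 397448132810/574563 ≈ 6.9174e+5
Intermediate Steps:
I = 4837202/1723689 (I = 3 - (-680/(-235 - 18) - 715/757)/9 = 3 - (-680/(-253) - 715*1/757)/9 = 3 - (-680*(-1/253) - 715/757)/9 = 3 - (680/253 - 715/757)/9 = 3 - ⅑*333865/191521 = 3 - 333865/1723689 = 4837202/1723689 ≈ 2.8063)
930*(741 + I) = 930*(741 + 4837202/1723689) = 930*(1282090751/1723689) = 397448132810/574563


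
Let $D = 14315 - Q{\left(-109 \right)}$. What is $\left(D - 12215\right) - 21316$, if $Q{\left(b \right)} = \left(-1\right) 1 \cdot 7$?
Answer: $-19209$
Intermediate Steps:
$Q{\left(b \right)} = -7$ ($Q{\left(b \right)} = \left(-1\right) 7 = -7$)
$D = 14322$ ($D = 14315 - -7 = 14315 + 7 = 14322$)
$\left(D - 12215\right) - 21316 = \left(14322 - 12215\right) - 21316 = 2107 - 21316 = -19209$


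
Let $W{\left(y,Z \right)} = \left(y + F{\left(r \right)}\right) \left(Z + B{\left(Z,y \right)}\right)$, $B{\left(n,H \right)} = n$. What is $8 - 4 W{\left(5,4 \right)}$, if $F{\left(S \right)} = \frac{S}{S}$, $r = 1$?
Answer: $-184$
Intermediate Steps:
$F{\left(S \right)} = 1$
$W{\left(y,Z \right)} = 2 Z \left(1 + y\right)$ ($W{\left(y,Z \right)} = \left(y + 1\right) \left(Z + Z\right) = \left(1 + y\right) 2 Z = 2 Z \left(1 + y\right)$)
$8 - 4 W{\left(5,4 \right)} = 8 - 4 \cdot 2 \cdot 4 \left(1 + 5\right) = 8 - 4 \cdot 2 \cdot 4 \cdot 6 = 8 - 192 = -184$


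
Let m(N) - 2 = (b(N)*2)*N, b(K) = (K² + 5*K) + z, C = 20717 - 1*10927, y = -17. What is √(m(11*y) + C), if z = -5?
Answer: 3*I*√1413006 ≈ 3566.1*I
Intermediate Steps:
C = 9790 (C = 20717 - 10927 = 9790)
b(K) = -5 + K² + 5*K (b(K) = (K² + 5*K) - 5 = -5 + K² + 5*K)
m(N) = 2 + N*(-10 + 2*N² + 10*N) (m(N) = 2 + ((-5 + N² + 5*N)*2)*N = 2 + (-10 + 2*N² + 10*N)*N = 2 + N*(-10 + 2*N² + 10*N))
√(m(11*y) + C) = √((2 + 2*(11*(-17))*(-5 + (11*(-17))² + 5*(11*(-17)))) + 9790) = √((2 + 2*(-187)*(-5 + (-187)² + 5*(-187))) + 9790) = √((2 + 2*(-187)*(-5 + 34969 - 935)) + 9790) = √((2 + 2*(-187)*34029) + 9790) = √((2 - 12726846) + 9790) = √(-12726844 + 9790) = √(-12717054) = 3*I*√1413006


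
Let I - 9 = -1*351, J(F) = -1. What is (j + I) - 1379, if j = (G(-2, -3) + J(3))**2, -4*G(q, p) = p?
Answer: -27535/16 ≈ -1720.9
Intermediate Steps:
G(q, p) = -p/4
I = -342 (I = 9 - 1*351 = 9 - 351 = -342)
j = 1/16 (j = (-1/4*(-3) - 1)**2 = (3/4 - 1)**2 = (-1/4)**2 = 1/16 ≈ 0.062500)
(j + I) - 1379 = (1/16 - 342) - 1379 = -5471/16 - 1379 = -27535/16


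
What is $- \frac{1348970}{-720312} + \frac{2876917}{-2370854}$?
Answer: $\frac{281483270569}{426938646612} \approx 0.65931$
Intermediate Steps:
$- \frac{1348970}{-720312} + \frac{2876917}{-2370854} = \left(-1348970\right) \left(- \frac{1}{720312}\right) + 2876917 \left(- \frac{1}{2370854}\right) = \frac{674485}{360156} - \frac{2876917}{2370854} = \frac{281483270569}{426938646612}$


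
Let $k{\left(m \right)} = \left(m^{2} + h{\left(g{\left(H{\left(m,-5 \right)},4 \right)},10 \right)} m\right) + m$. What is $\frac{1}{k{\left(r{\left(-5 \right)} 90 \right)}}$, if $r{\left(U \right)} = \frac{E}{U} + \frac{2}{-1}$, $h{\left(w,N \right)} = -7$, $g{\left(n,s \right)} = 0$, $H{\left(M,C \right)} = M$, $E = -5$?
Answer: $\frac{1}{8640} \approx 0.00011574$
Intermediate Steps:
$r{\left(U \right)} = -2 - \frac{5}{U}$ ($r{\left(U \right)} = - \frac{5}{U} + \frac{2}{-1} = - \frac{5}{U} + 2 \left(-1\right) = - \frac{5}{U} - 2 = -2 - \frac{5}{U}$)
$k{\left(m \right)} = m^{2} - 6 m$ ($k{\left(m \right)} = \left(m^{2} - 7 m\right) + m = m^{2} - 6 m$)
$\frac{1}{k{\left(r{\left(-5 \right)} 90 \right)}} = \frac{1}{\left(-2 - \frac{5}{-5}\right) 90 \left(-6 + \left(-2 - \frac{5}{-5}\right) 90\right)} = \frac{1}{\left(-2 - -1\right) 90 \left(-6 + \left(-2 - -1\right) 90\right)} = \frac{1}{\left(-2 + 1\right) 90 \left(-6 + \left(-2 + 1\right) 90\right)} = \frac{1}{\left(-1\right) 90 \left(-6 - 90\right)} = \frac{1}{\left(-90\right) \left(-6 - 90\right)} = \frac{1}{\left(-90\right) \left(-96\right)} = \frac{1}{8640}$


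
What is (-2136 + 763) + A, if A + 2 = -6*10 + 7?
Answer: -1428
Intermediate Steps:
A = -55 (A = -2 + (-6*10 + 7) = -2 + (-60 + 7) = -2 - 53 = -55)
(-2136 + 763) + A = (-2136 + 763) - 55 = -1373 - 55 = -1428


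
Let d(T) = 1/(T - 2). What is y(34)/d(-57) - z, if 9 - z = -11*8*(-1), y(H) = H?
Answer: -1927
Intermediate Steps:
d(T) = 1/(-2 + T)
z = -79 (z = 9 - (-11*8)*(-1) = 9 - (-88)*(-1) = 9 - 1*88 = 9 - 88 = -79)
y(34)/d(-57) - z = 34/(1/(-2 - 57)) - 1*(-79) = 34/(1/(-59)) + 79 = 34/(-1/59) + 79 = 34*(-59) + 79 = -2006 + 79 = -1927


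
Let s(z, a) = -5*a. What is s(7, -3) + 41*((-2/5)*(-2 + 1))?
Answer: 157/5 ≈ 31.400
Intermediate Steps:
s(7, -3) + 41*((-2/5)*(-2 + 1)) = -5*(-3) + 41*((-2/5)*(-2 + 1)) = 15 + 41*(-2*⅕*(-1)) = 15 + 41*(-⅖*(-1)) = 15 + 41*(⅖) = 15 + 82/5 = 157/5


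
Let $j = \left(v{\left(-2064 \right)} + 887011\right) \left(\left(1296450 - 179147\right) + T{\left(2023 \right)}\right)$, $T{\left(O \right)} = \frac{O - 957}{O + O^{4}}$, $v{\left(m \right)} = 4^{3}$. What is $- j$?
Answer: $- \frac{1185732708945491376477525}{1196342401276} \approx -9.9113 \cdot 10^{11}$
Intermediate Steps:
$v{\left(m \right)} = 64$
$T{\left(O \right)} = \frac{-957 + O}{O + O^{4}}$
$j = \frac{1185732708945491376477525}{1196342401276}$ ($j = \left(64 + 887011\right) \left(\left(1296450 - 179147\right) + \frac{-957 + 2023}{2023 + 2023^{4}}\right) = 887075 \left(1117303 + \frac{1}{2023 + 16748793615841} \cdot 1066\right) = 887075 \left(1117303 + \frac{1}{16748793617864} \cdot 1066\right) = 887075 \left(1117303 + \frac{533}{8374396808932}\right) = 887075 \cdot \frac{9356738677810150929}{8374396808932} = \frac{1185732708945491376477525}{1196342401276} \approx 9.9113 \cdot 10^{11}$)
$- j = \left(-1\right) \frac{1185732708945491376477525}{1196342401276} = - \frac{1185732708945491376477525}{1196342401276}$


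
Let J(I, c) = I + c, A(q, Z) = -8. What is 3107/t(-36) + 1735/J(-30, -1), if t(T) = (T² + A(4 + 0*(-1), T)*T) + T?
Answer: -2589463/47988 ≈ -53.961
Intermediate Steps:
t(T) = T² - 7*T (t(T) = (T² - 8*T) + T = T² - 7*T)
3107/t(-36) + 1735/J(-30, -1) = 3107/((-36*(-7 - 36))) + 1735/(-30 - 1) = 3107/((-36*(-43))) + 1735/(-31) = 3107/1548 + 1735*(-1/31) = 3107*(1/1548) - 1735/31 = 3107/1548 - 1735/31 = -2589463/47988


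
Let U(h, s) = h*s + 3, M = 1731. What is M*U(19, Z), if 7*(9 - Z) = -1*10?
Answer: 2437248/7 ≈ 3.4818e+5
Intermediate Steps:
Z = 73/7 (Z = 9 - (-1)*10/7 = 9 - 1/7*(-10) = 9 + 10/7 = 73/7 ≈ 10.429)
U(h, s) = 3 + h*s
M*U(19, Z) = 1731*(3 + 19*(73/7)) = 1731*(3 + 1387/7) = 1731*(1408/7) = 2437248/7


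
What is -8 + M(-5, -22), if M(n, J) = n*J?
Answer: 102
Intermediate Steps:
M(n, J) = J*n
-8 + M(-5, -22) = -8 - 22*(-5) = -8 + 110 = 102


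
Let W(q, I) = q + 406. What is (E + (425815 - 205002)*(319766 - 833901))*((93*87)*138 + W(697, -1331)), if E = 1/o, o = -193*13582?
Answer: -332608190693666665000591/2621326 ≈ -1.2689e+17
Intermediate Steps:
o = -2621326
W(q, I) = 406 + q
E = -1/2621326 (E = 1/(-2621326) = -1/2621326 ≈ -3.8149e-7)
(E + (425815 - 205002)*(319766 - 833901))*((93*87)*138 + W(697, -1331)) = (-1/2621326 + (425815 - 205002)*(319766 - 833901))*((93*87)*138 + (406 + 697)) = (-1/2621326 + 220813*(-514135))*(8091*138 + 1103) = (-1/2621326 - 113527691755)*(1116558 + 1103) = -297593090117367131/2621326*1117661 = -332608190693666665000591/2621326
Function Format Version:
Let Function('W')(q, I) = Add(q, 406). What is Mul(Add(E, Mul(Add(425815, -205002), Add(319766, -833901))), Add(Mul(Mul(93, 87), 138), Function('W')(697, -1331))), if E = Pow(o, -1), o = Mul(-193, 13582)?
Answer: Rational(-332608190693666665000591, 2621326) ≈ -1.2689e+17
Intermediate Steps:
o = -2621326
Function('W')(q, I) = Add(406, q)
E = Rational(-1, 2621326) (E = Pow(-2621326, -1) = Rational(-1, 2621326) ≈ -3.8149e-7)
Mul(Add(E, Mul(Add(425815, -205002), Add(319766, -833901))), Add(Mul(Mul(93, 87), 138), Function('W')(697, -1331))) = Mul(Add(Rational(-1, 2621326), Mul(Add(425815, -205002), Add(319766, -833901))), Add(Mul(Mul(93, 87), 138), Add(406, 697))) = Mul(Add(Rational(-1, 2621326), Mul(220813, -514135)), Add(Mul(8091, 138), 1103)) = Mul(Add(Rational(-1, 2621326), -113527691755), Add(1116558, 1103)) = Mul(Rational(-297593090117367131, 2621326), 1117661) = Rational(-332608190693666665000591, 2621326)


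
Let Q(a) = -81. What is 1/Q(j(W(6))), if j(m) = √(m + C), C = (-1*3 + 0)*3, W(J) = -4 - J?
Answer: -1/81 ≈ -0.012346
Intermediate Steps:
C = -9 (C = (-3 + 0)*3 = -3*3 = -9)
j(m) = √(-9 + m) (j(m) = √(m - 9) = √(-9 + m))
1/Q(j(W(6))) = 1/(-81) = -1/81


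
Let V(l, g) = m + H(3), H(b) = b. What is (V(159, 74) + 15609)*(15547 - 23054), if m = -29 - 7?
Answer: -116929032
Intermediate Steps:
m = -36
V(l, g) = -33 (V(l, g) = -36 + 3 = -33)
(V(159, 74) + 15609)*(15547 - 23054) = (-33 + 15609)*(15547 - 23054) = 15576*(-7507) = -116929032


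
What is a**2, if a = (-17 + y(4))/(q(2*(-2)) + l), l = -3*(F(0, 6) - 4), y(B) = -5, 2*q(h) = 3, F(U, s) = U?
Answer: 1936/729 ≈ 2.6557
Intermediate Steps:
q(h) = 3/2 (q(h) = (1/2)*3 = 3/2)
l = 12 (l = -3*(0 - 4) = -3*(-4) = 12)
a = -44/27 (a = (-17 - 5)/(3/2 + 12) = -22/27/2 = -22*2/27 = -44/27 ≈ -1.6296)
a**2 = (-44/27)**2 = 1936/729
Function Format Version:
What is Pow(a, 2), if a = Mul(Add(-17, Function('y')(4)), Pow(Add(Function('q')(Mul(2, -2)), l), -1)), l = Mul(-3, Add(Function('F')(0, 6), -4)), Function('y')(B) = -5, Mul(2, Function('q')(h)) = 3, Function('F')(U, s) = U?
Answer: Rational(1936, 729) ≈ 2.6557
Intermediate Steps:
Function('q')(h) = Rational(3, 2) (Function('q')(h) = Mul(Rational(1, 2), 3) = Rational(3, 2))
l = 12 (l = Mul(-3, Add(0, -4)) = Mul(-3, -4) = 12)
a = Rational(-44, 27) (a = Mul(Add(-17, -5), Pow(Add(Rational(3, 2), 12), -1)) = Mul(-22, Pow(Rational(27, 2), -1)) = Mul(-22, Rational(2, 27)) = Rational(-44, 27) ≈ -1.6296)
Pow(a, 2) = Pow(Rational(-44, 27), 2) = Rational(1936, 729)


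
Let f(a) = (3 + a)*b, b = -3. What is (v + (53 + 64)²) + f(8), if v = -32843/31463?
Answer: 429625885/31463 ≈ 13655.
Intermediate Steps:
v = -32843/31463 (v = -32843*1/31463 = -32843/31463 ≈ -1.0439)
f(a) = -9 - 3*a (f(a) = (3 + a)*(-3) = -9 - 3*a)
(v + (53 + 64)²) + f(8) = (-32843/31463 + (53 + 64)²) + (-9 - 3*8) = (-32843/31463 + 117²) + (-9 - 24) = (-32843/31463 + 13689) - 33 = 430664164/31463 - 33 = 429625885/31463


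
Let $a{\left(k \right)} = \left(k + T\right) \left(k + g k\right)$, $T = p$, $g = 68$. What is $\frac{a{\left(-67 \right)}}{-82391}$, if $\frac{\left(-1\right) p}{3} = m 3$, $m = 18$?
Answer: $- \frac{1058667}{82391} \approx -12.849$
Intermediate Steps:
$p = -162$ ($p = - 3 \cdot 18 \cdot 3 = \left(-3\right) 54 = -162$)
$T = -162$
$a{\left(k \right)} = 69 k \left(-162 + k\right)$ ($a{\left(k \right)} = \left(k - 162\right) \left(k + 68 k\right) = \left(-162 + k\right) 69 k = 69 k \left(-162 + k\right)$)
$\frac{a{\left(-67 \right)}}{-82391} = \frac{69 \left(-67\right) \left(-162 - 67\right)}{-82391} = 69 \left(-67\right) \left(-229\right) \left(- \frac{1}{82391}\right) = 1058667 \left(- \frac{1}{82391}\right) = - \frac{1058667}{82391}$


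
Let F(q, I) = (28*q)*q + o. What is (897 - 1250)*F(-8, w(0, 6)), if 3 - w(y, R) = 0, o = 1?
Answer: -632929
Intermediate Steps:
w(y, R) = 3 (w(y, R) = 3 - 1*0 = 3 + 0 = 3)
F(q, I) = 1 + 28*q**2 (F(q, I) = (28*q)*q + 1 = 28*q**2 + 1 = 1 + 28*q**2)
(897 - 1250)*F(-8, w(0, 6)) = (897 - 1250)*(1 + 28*(-8)**2) = -353*(1 + 28*64) = -353*(1 + 1792) = -353*1793 = -632929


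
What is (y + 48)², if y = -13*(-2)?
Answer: 5476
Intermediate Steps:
y = 26
(y + 48)² = (26 + 48)² = 74² = 5476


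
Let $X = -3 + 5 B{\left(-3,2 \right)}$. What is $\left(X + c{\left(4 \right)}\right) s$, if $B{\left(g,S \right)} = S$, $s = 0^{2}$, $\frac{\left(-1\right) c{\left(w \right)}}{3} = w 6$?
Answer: $0$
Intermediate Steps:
$c{\left(w \right)} = - 18 w$ ($c{\left(w \right)} = - 3 w 6 = - 3 \cdot 6 w = - 18 w$)
$s = 0$
$X = 7$ ($X = -3 + 5 \cdot 2 = -3 + 10 = 7$)
$\left(X + c{\left(4 \right)}\right) s = \left(7 - 72\right) 0 = \left(-65\right) 0 = 0$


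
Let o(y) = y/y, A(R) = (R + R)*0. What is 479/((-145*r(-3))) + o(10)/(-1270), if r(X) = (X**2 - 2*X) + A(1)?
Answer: -122101/552450 ≈ -0.22102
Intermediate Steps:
A(R) = 0 (A(R) = (2*R)*0 = 0)
o(y) = 1
r(X) = X**2 - 2*X (r(X) = (X**2 - 2*X) + 0 = X**2 - 2*X)
479/((-145*r(-3))) + o(10)/(-1270) = 479/((-(-435)*(-2 - 3))) + 1/(-1270) = 479/((-(-435)*(-5))) + 1*(-1/1270) = 479/((-145*15)) - 1/1270 = 479/(-2175) - 1/1270 = 479*(-1/2175) - 1/1270 = -479/2175 - 1/1270 = -122101/552450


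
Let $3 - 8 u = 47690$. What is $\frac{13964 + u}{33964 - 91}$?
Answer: $\frac{64025}{270984} \approx 0.23627$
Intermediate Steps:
$u = - \frac{47687}{8}$ ($u = \frac{3}{8} - \frac{23845}{4} = - \frac{47687}{8} \approx -5960.9$)
$\frac{13964 + u}{33964 - 91} = \frac{13964 - \frac{47687}{8}}{33964 - 91} = \frac{64025}{8 \cdot 33873} = \frac{64025}{8} \cdot \frac{1}{33873} = \frac{64025}{270984}$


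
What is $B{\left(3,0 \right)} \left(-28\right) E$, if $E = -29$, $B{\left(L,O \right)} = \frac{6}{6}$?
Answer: $812$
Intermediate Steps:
$B{\left(L,O \right)} = 1$ ($B{\left(L,O \right)} = 6 \cdot \frac{1}{6} = 1$)
$B{\left(3,0 \right)} \left(-28\right) E = 1 \left(-28\right) \left(-29\right) = \left(-28\right) \left(-29\right) = 812$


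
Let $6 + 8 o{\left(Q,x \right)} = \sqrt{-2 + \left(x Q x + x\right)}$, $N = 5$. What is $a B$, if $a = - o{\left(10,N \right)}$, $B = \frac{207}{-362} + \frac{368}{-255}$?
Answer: $- \frac{186001}{123080} + \frac{186001 \sqrt{253}}{738480} \approx 2.495$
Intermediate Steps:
$B = - \frac{186001}{92310}$ ($B = 207 \left(- \frac{1}{362}\right) + 368 \left(- \frac{1}{255}\right) = - \frac{207}{362} - \frac{368}{255} = - \frac{186001}{92310} \approx -2.015$)
$o{\left(Q,x \right)} = - \frac{3}{4} + \frac{\sqrt{-2 + x + Q x^{2}}}{8}$ ($o{\left(Q,x \right)} = - \frac{3}{4} + \frac{\sqrt{-2 + \left(x Q x + x\right)}}{8} = - \frac{3}{4} + \frac{\sqrt{-2 + \left(Q x x + x\right)}}{8} = - \frac{3}{4} + \frac{\sqrt{-2 + \left(Q x^{2} + x\right)}}{8} = - \frac{3}{4} + \frac{\sqrt{-2 + \left(x + Q x^{2}\right)}}{8} = - \frac{3}{4} + \frac{\sqrt{-2 + x + Q x^{2}}}{8}$)
$a = \frac{3}{4} - \frac{\sqrt{253}}{8}$ ($a = - (- \frac{3}{4} + \frac{\sqrt{-2 + 5 + 10 \cdot 5^{2}}}{8}) = - (- \frac{3}{4} + \frac{\sqrt{-2 + 5 + 10 \cdot 25}}{8}) = - (- \frac{3}{4} + \frac{\sqrt{-2 + 5 + 250}}{8}) = - (- \frac{3}{4} + \frac{\sqrt{253}}{8}) = \frac{3}{4} - \frac{\sqrt{253}}{8} \approx -1.2382$)
$a B = \left(\frac{3}{4} - \frac{\sqrt{253}}{8}\right) \left(- \frac{186001}{92310}\right) = - \frac{186001}{123080} + \frac{186001 \sqrt{253}}{738480}$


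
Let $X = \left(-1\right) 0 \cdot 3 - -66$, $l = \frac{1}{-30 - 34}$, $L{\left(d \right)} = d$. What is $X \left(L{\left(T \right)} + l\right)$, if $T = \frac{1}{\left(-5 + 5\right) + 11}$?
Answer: $\frac{159}{32} \approx 4.9688$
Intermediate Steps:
$T = \frac{1}{11}$ ($T = \frac{1}{0 + 11} = \frac{1}{11} \approx 0.090909$)
$l = - \frac{1}{64}$ ($l = \frac{1}{-64} = - \frac{1}{64} \approx -0.015625$)
$X = 66$ ($X = 0 \cdot 3 + 66 = 0 + 66 = 66$)
$X \left(L{\left(T \right)} + l\right) = 66 \left(\frac{1}{11} - \frac{1}{64}\right) = 66 \cdot \frac{53}{704} = \frac{159}{32}$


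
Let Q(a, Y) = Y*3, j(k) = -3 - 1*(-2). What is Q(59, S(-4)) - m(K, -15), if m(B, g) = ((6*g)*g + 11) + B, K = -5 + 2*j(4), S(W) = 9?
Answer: -1327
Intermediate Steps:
j(k) = -1 (j(k) = -3 + 2 = -1)
K = -7 (K = -5 + 2*(-1) = -5 - 2 = -7)
Q(a, Y) = 3*Y
m(B, g) = 11 + B + 6*g² (m(B, g) = (6*g² + 11) + B = (11 + 6*g²) + B = 11 + B + 6*g²)
Q(59, S(-4)) - m(K, -15) = 3*9 - (11 - 7 + 6*(-15)²) = 27 - (11 - 7 + 6*225) = 27 - (11 - 7 + 1350) = 27 - 1*1354 = 27 - 1354 = -1327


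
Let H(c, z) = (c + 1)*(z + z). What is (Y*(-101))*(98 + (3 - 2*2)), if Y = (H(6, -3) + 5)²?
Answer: -13412093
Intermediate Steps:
H(c, z) = 2*z*(1 + c) (H(c, z) = (1 + c)*(2*z) = 2*z*(1 + c))
Y = 1369 (Y = (2*(-3)*(1 + 6) + 5)² = (2*(-3)*7 + 5)² = (-42 + 5)² = (-37)² = 1369)
(Y*(-101))*(98 + (3 - 2*2)) = (1369*(-101))*(98 + (3 - 2*2)) = -138269*(98 + (3 - 4)) = -138269*(98 - 1) = -138269*97 = -13412093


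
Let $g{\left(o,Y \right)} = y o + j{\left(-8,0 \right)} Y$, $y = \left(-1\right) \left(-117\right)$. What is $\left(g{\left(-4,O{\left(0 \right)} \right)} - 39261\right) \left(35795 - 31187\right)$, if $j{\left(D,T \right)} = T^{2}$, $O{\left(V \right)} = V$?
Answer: $-183071232$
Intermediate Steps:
$y = 117$
$g{\left(o,Y \right)} = 117 o$ ($g{\left(o,Y \right)} = 117 o + 0^{2} Y = 117 o + 0 Y = 117 o + 0 = 117 o$)
$\left(g{\left(-4,O{\left(0 \right)} \right)} - 39261\right) \left(35795 - 31187\right) = \left(117 \left(-4\right) - 39261\right) \left(35795 - 31187\right) = \left(-468 - 39261\right) 4608 = \left(-39729\right) 4608 = -183071232$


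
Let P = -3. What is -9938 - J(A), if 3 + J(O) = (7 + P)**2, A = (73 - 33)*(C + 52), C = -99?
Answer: -9951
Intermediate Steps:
A = -1880 (A = (73 - 33)*(-99 + 52) = 40*(-47) = -1880)
J(O) = 13 (J(O) = -3 + (7 - 3)**2 = -3 + 4**2 = -3 + 16 = 13)
-9938 - J(A) = -9938 - 1*13 = -9938 - 13 = -9951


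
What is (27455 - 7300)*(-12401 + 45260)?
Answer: 662273145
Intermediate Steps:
(27455 - 7300)*(-12401 + 45260) = 20155*32859 = 662273145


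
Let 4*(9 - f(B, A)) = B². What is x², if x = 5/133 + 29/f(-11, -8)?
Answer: 225090009/127803025 ≈ 1.7612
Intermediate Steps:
f(B, A) = 9 - B²/4
x = -15003/11305 (x = 5/133 + 29/(9 - ¼*(-11)²) = 5*(1/133) + 29/(9 - ¼*121) = 5/133 + 29/(9 - 121/4) = 5/133 + 29/(-85/4) = 5/133 + 29*(-4/85) = 5/133 - 116/85 = -15003/11305 ≈ -1.3271)
x² = (-15003/11305)² = 225090009/127803025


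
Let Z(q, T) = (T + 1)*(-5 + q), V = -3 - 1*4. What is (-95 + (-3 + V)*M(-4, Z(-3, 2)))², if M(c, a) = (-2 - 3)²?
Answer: 119025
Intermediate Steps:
V = -7 (V = -3 - 4 = -7)
Z(q, T) = (1 + T)*(-5 + q)
M(c, a) = 25 (M(c, a) = (-5)² = 25)
(-95 + (-3 + V)*M(-4, Z(-3, 2)))² = (-95 + (-3 - 7)*25)² = (-95 - 10*25)² = (-95 - 250)² = (-345)² = 119025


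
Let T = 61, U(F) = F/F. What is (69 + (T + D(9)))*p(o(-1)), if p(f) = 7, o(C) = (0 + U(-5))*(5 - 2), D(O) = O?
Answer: 973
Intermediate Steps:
U(F) = 1
o(C) = 3 (o(C) = (0 + 1)*(5 - 2) = 1*3 = 3)
(69 + (T + D(9)))*p(o(-1)) = (69 + (61 + 9))*7 = (69 + 70)*7 = 139*7 = 973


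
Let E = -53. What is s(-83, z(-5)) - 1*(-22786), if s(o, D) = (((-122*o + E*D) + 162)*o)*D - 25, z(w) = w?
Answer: 4402256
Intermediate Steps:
s(o, D) = -25 + D*o*(162 - 122*o - 53*D) (s(o, D) = (((-122*o - 53*D) + 162)*o)*D - 25 = ((162 - 122*o - 53*D)*o)*D - 25 = (o*(162 - 122*o - 53*D))*D - 25 = D*o*(162 - 122*o - 53*D) - 25 = -25 + D*o*(162 - 122*o - 53*D))
s(-83, z(-5)) - 1*(-22786) = (-25 - 122*(-5)*(-83)² - 53*(-83)*(-5)² + 162*(-5)*(-83)) - 1*(-22786) = (-25 - 122*(-5)*6889 - 53*(-83)*25 + 67230) + 22786 = (-25 + 4202290 + 109975 + 67230) + 22786 = 4379470 + 22786 = 4402256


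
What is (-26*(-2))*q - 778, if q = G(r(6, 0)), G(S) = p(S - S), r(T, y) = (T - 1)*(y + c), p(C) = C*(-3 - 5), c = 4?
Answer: -778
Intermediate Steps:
p(C) = -8*C (p(C) = C*(-8) = -8*C)
r(T, y) = (-1 + T)*(4 + y) (r(T, y) = (T - 1)*(y + 4) = (-1 + T)*(4 + y))
G(S) = 0 (G(S) = -8*(S - S) = -8*0 = 0)
q = 0
(-26*(-2))*q - 778 = -26*(-2)*0 - 778 = 52*0 - 778 = 0 - 778 = -778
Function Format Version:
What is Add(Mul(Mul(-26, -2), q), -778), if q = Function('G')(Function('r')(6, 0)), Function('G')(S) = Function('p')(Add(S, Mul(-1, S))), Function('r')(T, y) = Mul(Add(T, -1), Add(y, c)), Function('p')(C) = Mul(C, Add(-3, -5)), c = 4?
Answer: -778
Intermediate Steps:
Function('p')(C) = Mul(-8, C) (Function('p')(C) = Mul(C, -8) = Mul(-8, C))
Function('r')(T, y) = Mul(Add(-1, T), Add(4, y)) (Function('r')(T, y) = Mul(Add(T, -1), Add(y, 4)) = Mul(Add(-1, T), Add(4, y)))
Function('G')(S) = 0 (Function('G')(S) = Mul(-8, Add(S, Mul(-1, S))) = Mul(-8, 0) = 0)
q = 0
Add(Mul(Mul(-26, -2), q), -778) = Add(Mul(Mul(-26, -2), 0), -778) = Add(Mul(52, 0), -778) = Add(0, -778) = -778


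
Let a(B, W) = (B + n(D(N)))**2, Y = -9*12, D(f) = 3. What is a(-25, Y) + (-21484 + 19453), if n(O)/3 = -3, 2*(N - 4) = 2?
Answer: -875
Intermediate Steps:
N = 5 (N = 4 + (1/2)*2 = 4 + 1 = 5)
n(O) = -9 (n(O) = 3*(-3) = -9)
Y = -108
a(B, W) = (-9 + B)**2 (a(B, W) = (B - 9)**2 = (-9 + B)**2)
a(-25, Y) + (-21484 + 19453) = (-9 - 25)**2 + (-21484 + 19453) = (-34)**2 - 2031 = 1156 - 2031 = -875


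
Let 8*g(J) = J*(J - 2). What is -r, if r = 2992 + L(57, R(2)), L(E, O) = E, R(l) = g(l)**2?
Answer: -3049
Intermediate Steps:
g(J) = J*(-2 + J)/8 (g(J) = (J*(J - 2))/8 = (J*(-2 + J))/8 = J*(-2 + J)/8)
R(l) = l**2*(-2 + l)**2/64 (R(l) = (l*(-2 + l)/8)**2 = l**2*(-2 + l)**2/64)
r = 3049 (r = 2992 + 57 = 3049)
-r = -1*3049 = -3049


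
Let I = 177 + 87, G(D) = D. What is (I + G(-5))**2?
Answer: 67081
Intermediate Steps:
I = 264
(I + G(-5))**2 = (264 - 5)**2 = 259**2 = 67081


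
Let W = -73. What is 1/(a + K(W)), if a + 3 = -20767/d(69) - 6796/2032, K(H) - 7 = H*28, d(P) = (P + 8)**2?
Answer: -3011932/6164964287 ≈ -0.00048856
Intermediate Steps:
d(P) = (8 + P)**2
K(H) = 7 + 28*H (K(H) = 7 + H*28 = 7 + 28*H)
a = -29658803/3011932 (a = -3 + (-20767/(8 + 69)**2 - 6796/2032) = -3 + (-20767/(77**2) - 6796*1/2032) = -3 + (-20767/5929 - 1699/508) = -3 - 20623007/3011932 = -29658803/3011932 ≈ -9.8471)
1/(a + K(W)) = 1/(-29658803/3011932 + (7 + 28*(-73))) = 1/(-29658803/3011932 + (7 - 2044)) = 1/(-29658803/3011932 - 2037) = 1/(-6164964287/3011932) = -3011932/6164964287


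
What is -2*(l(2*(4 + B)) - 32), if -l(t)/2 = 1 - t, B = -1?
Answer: 44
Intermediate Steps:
l(t) = -2 + 2*t (l(t) = -2*(1 - t) = -2 + 2*t)
-2*(l(2*(4 + B)) - 32) = -2*((-2 + 2*(2*(4 - 1))) - 32) = -2*((-2 + 2*(2*3)) - 32) = -2*((-2 + 2*6) - 32) = -2*((-2 + 12) - 32) = -2*(10 - 32) = -2*(-22) = 44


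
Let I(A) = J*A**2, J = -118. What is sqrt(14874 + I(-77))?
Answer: 2*I*sqrt(171187) ≈ 827.5*I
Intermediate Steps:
I(A) = -118*A**2
sqrt(14874 + I(-77)) = sqrt(14874 - 118*(-77)**2) = sqrt(14874 - 118*5929) = sqrt(14874 - 699622) = sqrt(-684748) = 2*I*sqrt(171187)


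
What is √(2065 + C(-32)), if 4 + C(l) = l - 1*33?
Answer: 2*√499 ≈ 44.677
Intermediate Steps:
C(l) = -37 + l (C(l) = -4 + (l - 1*33) = -4 + (l - 33) = -4 + (-33 + l) = -37 + l)
√(2065 + C(-32)) = √(2065 + (-37 - 32)) = √(2065 - 69) = √1996 = 2*√499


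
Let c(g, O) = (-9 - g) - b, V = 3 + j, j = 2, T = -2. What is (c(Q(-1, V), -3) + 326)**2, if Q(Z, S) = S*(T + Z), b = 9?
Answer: 104329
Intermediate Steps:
V = 5 (V = 3 + 2 = 5)
Q(Z, S) = S*(-2 + Z)
c(g, O) = -18 - g (c(g, O) = (-9 - g) - 1*9 = (-9 - g) - 9 = -18 - g)
(c(Q(-1, V), -3) + 326)**2 = ((-18 - 5*(-2 - 1)) + 326)**2 = ((-18 - 5*(-3)) + 326)**2 = ((-18 - 1*(-15)) + 326)**2 = ((-18 + 15) + 326)**2 = (-3 + 326)**2 = 323**2 = 104329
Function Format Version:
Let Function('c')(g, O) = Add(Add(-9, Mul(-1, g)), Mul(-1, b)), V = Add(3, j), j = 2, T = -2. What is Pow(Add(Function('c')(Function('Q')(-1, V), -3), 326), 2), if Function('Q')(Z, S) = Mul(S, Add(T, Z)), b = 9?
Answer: 104329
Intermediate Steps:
V = 5 (V = Add(3, 2) = 5)
Function('Q')(Z, S) = Mul(S, Add(-2, Z))
Function('c')(g, O) = Add(-18, Mul(-1, g)) (Function('c')(g, O) = Add(Add(-9, Mul(-1, g)), Mul(-1, 9)) = Add(Add(-9, Mul(-1, g)), -9) = Add(-18, Mul(-1, g)))
Pow(Add(Function('c')(Function('Q')(-1, V), -3), 326), 2) = Pow(Add(Add(-18, Mul(-1, Mul(5, Add(-2, -1)))), 326), 2) = Pow(Add(Add(-18, Mul(-1, Mul(5, -3))), 326), 2) = Pow(Add(Add(-18, Mul(-1, -15)), 326), 2) = Pow(Add(Add(-18, 15), 326), 2) = Pow(Add(-3, 326), 2) = Pow(323, 2) = 104329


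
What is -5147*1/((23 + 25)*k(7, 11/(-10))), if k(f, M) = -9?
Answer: 5147/432 ≈ 11.914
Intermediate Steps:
-5147*1/((23 + 25)*k(7, 11/(-10))) = -5147*(-1/(9*(23 + 25))) = -5147/((-9*48)) = -5147/(-432) = -5147*(-1/432) = 5147/432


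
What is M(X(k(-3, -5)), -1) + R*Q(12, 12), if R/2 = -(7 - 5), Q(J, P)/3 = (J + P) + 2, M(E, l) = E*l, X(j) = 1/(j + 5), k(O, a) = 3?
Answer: -2497/8 ≈ -312.13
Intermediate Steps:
X(j) = 1/(5 + j)
Q(J, P) = 6 + 3*J + 3*P (Q(J, P) = 3*((J + P) + 2) = 3*(2 + J + P) = 6 + 3*J + 3*P)
R = -4 (R = 2*(-(7 - 5)) = 2*(-1*2) = 2*(-2) = -4)
M(X(k(-3, -5)), -1) + R*Q(12, 12) = -1/(5 + 3) - 4*(6 + 3*12 + 3*12) = -1/8 - 4*(6 + 36 + 36) = (⅛)*(-1) - 4*78 = -⅛ - 312 = -2497/8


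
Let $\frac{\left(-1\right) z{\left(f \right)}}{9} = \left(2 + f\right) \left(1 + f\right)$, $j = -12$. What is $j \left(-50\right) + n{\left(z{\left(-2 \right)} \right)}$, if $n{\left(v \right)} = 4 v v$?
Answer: $600$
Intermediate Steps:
$z{\left(f \right)} = - 9 \left(1 + f\right) \left(2 + f\right)$ ($z{\left(f \right)} = - 9 \left(2 + f\right) \left(1 + f\right) = - 9 \left(1 + f\right) \left(2 + f\right)$)
$n{\left(v \right)} = 4 v^{2}$
$j \left(-50\right) + n{\left(z{\left(-2 \right)} \right)} = \left(-12\right) \left(-50\right) + 4 \left(-18 - -54 - 9 \left(-2\right)^{2}\right)^{2} = 600 + 4 \left(-18 + 54 - 36\right)^{2} = 600 + 4 \cdot 0^{2} = 600 + 4 \cdot 0 = 600 + 0 = 600$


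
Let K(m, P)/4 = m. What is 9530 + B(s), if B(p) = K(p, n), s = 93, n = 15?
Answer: 9902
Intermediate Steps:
K(m, P) = 4*m
B(p) = 4*p
9530 + B(s) = 9530 + 4*93 = 9530 + 372 = 9902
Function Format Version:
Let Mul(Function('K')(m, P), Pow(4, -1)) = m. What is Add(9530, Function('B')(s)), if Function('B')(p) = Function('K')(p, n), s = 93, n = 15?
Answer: 9902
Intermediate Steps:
Function('K')(m, P) = Mul(4, m)
Function('B')(p) = Mul(4, p)
Add(9530, Function('B')(s)) = Add(9530, Mul(4, 93)) = Add(9530, 372) = 9902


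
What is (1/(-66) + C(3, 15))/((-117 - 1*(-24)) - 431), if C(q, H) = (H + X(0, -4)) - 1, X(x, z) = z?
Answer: -659/34584 ≈ -0.019055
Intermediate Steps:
C(q, H) = -5 + H (C(q, H) = (H - 4) - 1 = (-4 + H) - 1 = -5 + H)
(1/(-66) + C(3, 15))/((-117 - 1*(-24)) - 431) = (1/(-66) + (-5 + 15))/((-117 - 1*(-24)) - 431) = (-1/66 + 10)/((-117 + 24) - 431) = 659/(66*(-93 - 431)) = (659/66)/(-524) = (659/66)*(-1/524) = -659/34584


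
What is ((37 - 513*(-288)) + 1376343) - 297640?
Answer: 1226484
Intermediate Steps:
((37 - 513*(-288)) + 1376343) - 297640 = ((37 + 147744) + 1376343) - 297640 = (147781 + 1376343) - 297640 = 1524124 - 297640 = 1226484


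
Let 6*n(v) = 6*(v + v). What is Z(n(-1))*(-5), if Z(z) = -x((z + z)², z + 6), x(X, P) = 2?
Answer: 10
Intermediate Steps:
n(v) = 2*v (n(v) = (6*(v + v))/6 = (6*(2*v))/6 = (12*v)/6 = 2*v)
Z(z) = -2 (Z(z) = -1*2 = -2)
Z(n(-1))*(-5) = -2*(-5) = 10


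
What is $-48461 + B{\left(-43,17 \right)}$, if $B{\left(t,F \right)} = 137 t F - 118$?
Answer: $-148726$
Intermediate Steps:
$B{\left(t,F \right)} = -118 + 137 F t$ ($B{\left(t,F \right)} = 137 F t - 118 = -118 + 137 F t$)
$-48461 + B{\left(-43,17 \right)} = -48461 + \left(-118 + 137 \cdot 17 \left(-43\right)\right) = -48461 - 100265 = -148726$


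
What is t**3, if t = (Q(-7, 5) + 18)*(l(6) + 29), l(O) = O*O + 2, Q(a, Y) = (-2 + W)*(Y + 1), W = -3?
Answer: -519718464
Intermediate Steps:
Q(a, Y) = -5 - 5*Y (Q(a, Y) = (-2 - 3)*(Y + 1) = -5*(1 + Y) = -5 - 5*Y)
l(O) = 2 + O**2 (l(O) = O**2 + 2 = 2 + O**2)
t = -804 (t = ((-5 - 5*5) + 18)*((2 + 6**2) + 29) = ((-5 - 25) + 18)*((2 + 36) + 29) = (-30 + 18)*(38 + 29) = -12*67 = -804)
t**3 = (-804)**3 = -519718464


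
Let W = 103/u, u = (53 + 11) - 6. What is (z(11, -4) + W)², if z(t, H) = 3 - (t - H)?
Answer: 351649/3364 ≈ 104.53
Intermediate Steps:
u = 58 (u = 64 - 6 = 58)
z(t, H) = 3 + H - t (z(t, H) = 3 + (H - t) = 3 + H - t)
W = 103/58 ≈ 1.7759
(z(11, -4) + W)² = ((3 - 4 - 1*11) + 103/58)² = ((3 - 4 - 11) + 103/58)² = (-12 + 103/58)² = (-593/58)² = 351649/3364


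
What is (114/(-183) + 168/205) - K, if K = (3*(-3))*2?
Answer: 227548/12505 ≈ 18.197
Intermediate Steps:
K = -18 (K = -9*2 = -18)
(114/(-183) + 168/205) - K = (114/(-183) + 168/205) - 1*(-18) = (114*(-1/183) + 168*(1/205)) + 18 = (-38/61 + 168/205) + 18 = 2458/12505 + 18 = 227548/12505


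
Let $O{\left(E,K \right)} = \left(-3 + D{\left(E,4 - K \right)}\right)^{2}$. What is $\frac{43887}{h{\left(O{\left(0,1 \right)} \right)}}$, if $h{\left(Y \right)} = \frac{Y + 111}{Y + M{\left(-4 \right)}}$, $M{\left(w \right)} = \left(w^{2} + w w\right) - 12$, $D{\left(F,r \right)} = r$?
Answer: $\frac{292580}{37} \approx 7907.6$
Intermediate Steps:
$M{\left(w \right)} = -12 + 2 w^{2}$ ($M{\left(w \right)} = \left(w^{2} + w^{2}\right) - 12 = 2 w^{2} - 12 = -12 + 2 w^{2}$)
$O{\left(E,K \right)} = \left(1 - K\right)^{2}$ ($O{\left(E,K \right)} = \left(-3 - \left(-4 + K\right)\right)^{2} = \left(1 - K\right)^{2}$)
$h{\left(Y \right)} = \frac{111 + Y}{20 + Y}$ ($h{\left(Y \right)} = \frac{Y + 111}{Y - \left(12 - 2 \left(-4\right)^{2}\right)} = \frac{111 + Y}{Y + \left(-12 + 2 \cdot 16\right)} = \frac{111 + Y}{Y + \left(-12 + 32\right)} = \frac{111 + Y}{Y + 20} = \frac{111 + Y}{20 + Y}$)
$\frac{43887}{h{\left(O{\left(0,1 \right)} \right)}} = \frac{43887}{\frac{1}{20 + \left(-1 + 1\right)^{2}} \left(111 + \left(-1 + 1\right)^{2}\right)} = \frac{43887}{\frac{1}{20 + 0^{2}} \left(111 + 0^{2}\right)} = \frac{43887}{\frac{1}{20 + 0} \left(111 + 0\right)} = \frac{43887}{\frac{1}{20} \cdot 111} = \frac{43887}{\frac{111}{20}} = 43887 \cdot \frac{20}{111} = \frac{292580}{37}$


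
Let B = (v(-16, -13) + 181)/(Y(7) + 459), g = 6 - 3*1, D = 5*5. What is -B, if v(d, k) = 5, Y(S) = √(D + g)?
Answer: -85374/210653 + 372*√7/210653 ≈ -0.40061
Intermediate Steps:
D = 25
g = 3 (g = 6 - 3 = 3)
Y(S) = 2*√7 (Y(S) = √(25 + 3) = √28 = 2*√7)
B = 186/(459 + 2*√7) (B = (5 + 181)/(2*√7 + 459) = 186/(459 + 2*√7) ≈ 0.40061)
-B = -(85374/210653 - 372*√7/210653) = -85374/210653 + 372*√7/210653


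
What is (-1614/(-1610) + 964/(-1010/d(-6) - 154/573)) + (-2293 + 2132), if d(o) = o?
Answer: -519944206/3370535 ≈ -154.26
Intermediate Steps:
(-1614/(-1610) + 964/(-1010/d(-6) - 154/573)) + (-2293 + 2132) = (-1614/(-1610) + 964/(-1010/(-6) - 154/573)) + (-2293 + 2132) = (-1614*(-1/1610) + 964/(-1010*(-⅙) - 154*1/573)) - 161 = (807/805 + 964/(505/3 - 154/573)) - 161 = (807/805 + 964/(96301/573)) - 161 = (807/805 + 964*(573/96301)) - 161 = (807/805 + 552372/96301) - 161 = 22711929/3370535 - 161 = -519944206/3370535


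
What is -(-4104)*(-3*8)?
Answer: -98496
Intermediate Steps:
-(-4104)*(-3*8) = -(-4104)*(-24) = -72*1368 = -98496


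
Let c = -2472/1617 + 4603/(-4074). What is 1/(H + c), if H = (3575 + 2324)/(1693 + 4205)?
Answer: -154182567/255701800 ≈ -0.60298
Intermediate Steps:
H = 5899/5898 ≈ 1.0002
c = -833999/313698 (c = -2472*1/1617 + 4603*(-1/4074) = -824/539 - 4603/4074 = -833999/313698 ≈ -2.6586)
1/(H + c) = 1/(5899/5898 - 833999/313698) = 1/(-255701800/154182567) = -154182567/255701800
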